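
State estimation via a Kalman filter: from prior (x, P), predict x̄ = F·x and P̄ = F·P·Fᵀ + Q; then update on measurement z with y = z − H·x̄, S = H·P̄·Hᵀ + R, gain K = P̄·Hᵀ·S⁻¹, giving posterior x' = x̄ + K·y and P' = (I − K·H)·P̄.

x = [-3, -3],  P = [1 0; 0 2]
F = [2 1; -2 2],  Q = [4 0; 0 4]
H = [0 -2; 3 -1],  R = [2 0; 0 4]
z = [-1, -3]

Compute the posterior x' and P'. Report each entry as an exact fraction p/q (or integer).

x' = [-1911/1559, 560/1559]
P' = [740/1559 240/1559; 240/1559 752/1559]

x̄ = F·x = [-9, 0]
P̄ = F·P·Fᵀ + Q = [10 0; 0 16]
y = z − H·x̄ = [-1, 24]
S = H·P̄·Hᵀ + R = [66 32; 32 110]
K = P̄·Hᵀ·S⁻¹ = [-240/1559 495/1559; -752/1559 -8/1559]
x' = x̄ + K·y = [-1911/1559, 560/1559]
P' = (I − K·H)·P̄ = [740/1559 240/1559; 240/1559 752/1559]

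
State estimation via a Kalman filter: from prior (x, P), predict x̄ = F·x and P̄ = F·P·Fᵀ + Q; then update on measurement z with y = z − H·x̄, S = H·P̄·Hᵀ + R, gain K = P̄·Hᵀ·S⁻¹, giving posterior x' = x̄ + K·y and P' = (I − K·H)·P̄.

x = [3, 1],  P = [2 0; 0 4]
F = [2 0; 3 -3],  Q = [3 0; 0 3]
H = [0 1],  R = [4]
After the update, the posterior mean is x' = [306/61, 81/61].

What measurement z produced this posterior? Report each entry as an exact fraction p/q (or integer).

z = [1]

x̄ = F·x = [6, 6]
P̄ = F·P·Fᵀ + Q = [11 12; 12 57]
S = H·P̄·Hᵀ + R = [61]
K = P̄·Hᵀ·S⁻¹ = [12/61; 57/61]
x' − x̄ = [-60/61, -285/61] = K·y
y = (KᵀK)⁻¹·Kᵀ·(x' − x̄) = [-5]
z = y + H·x̄ = [-5] + [6] = [1]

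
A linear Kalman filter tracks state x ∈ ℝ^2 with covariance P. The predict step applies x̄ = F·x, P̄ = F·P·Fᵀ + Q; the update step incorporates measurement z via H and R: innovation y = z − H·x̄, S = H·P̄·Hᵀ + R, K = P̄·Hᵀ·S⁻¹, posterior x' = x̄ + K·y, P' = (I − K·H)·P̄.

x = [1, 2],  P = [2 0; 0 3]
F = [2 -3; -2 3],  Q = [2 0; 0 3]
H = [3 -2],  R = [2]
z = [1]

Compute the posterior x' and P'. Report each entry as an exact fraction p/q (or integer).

x' = [173/907, -173/907]
P' = [798/907 1016/907; 1016/907 1705/907]

x̄ = F·x = [-4, 4]
P̄ = F·P·Fᵀ + Q = [37 -35; -35 38]
y = z − H·x̄ = [21]
S = H·P̄·Hᵀ + R = [907]
K = P̄·Hᵀ·S⁻¹ = [181/907; -181/907]
x' = x̄ + K·y = [173/907, -173/907]
P' = (I − K·H)·P̄ = [798/907 1016/907; 1016/907 1705/907]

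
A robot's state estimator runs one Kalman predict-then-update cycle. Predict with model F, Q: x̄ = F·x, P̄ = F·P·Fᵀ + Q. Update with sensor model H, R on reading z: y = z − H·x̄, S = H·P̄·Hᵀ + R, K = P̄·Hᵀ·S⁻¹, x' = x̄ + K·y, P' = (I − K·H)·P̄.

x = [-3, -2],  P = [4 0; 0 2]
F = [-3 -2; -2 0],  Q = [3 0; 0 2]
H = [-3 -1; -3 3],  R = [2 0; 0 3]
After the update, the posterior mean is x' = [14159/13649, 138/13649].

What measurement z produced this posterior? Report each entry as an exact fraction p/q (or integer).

x̄ = F·x = [13, 6]
P̄ = F·P·Fᵀ + Q = [47 24; 24 18]
S = H·P̄·Hᵀ + R = [587 225; 225 156]
K = P̄·Hᵀ·S⁻¹ = [-3405/13649 -1126/13649; -3330/13649 3228/13649]
x' − x̄ = [-163278/13649, -81756/13649] = K·y
y = (KᵀK)⁻¹·Kᵀ·(x' − x̄) = [42, 18]
z = y + H·x̄ = [42, 18] + [-45, -21] = [-3, -3]

z = [-3, -3]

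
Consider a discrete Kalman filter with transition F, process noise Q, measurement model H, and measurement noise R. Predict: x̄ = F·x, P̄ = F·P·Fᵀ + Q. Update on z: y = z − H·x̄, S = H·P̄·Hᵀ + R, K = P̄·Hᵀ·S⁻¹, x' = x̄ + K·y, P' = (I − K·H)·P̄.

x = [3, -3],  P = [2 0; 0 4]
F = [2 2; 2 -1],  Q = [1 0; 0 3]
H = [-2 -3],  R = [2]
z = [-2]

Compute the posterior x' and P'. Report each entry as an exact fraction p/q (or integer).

x̄ = F·x = [0, 9]
P̄ = F·P·Fᵀ + Q = [25 0; 0 15]
y = z − H·x̄ = [25]
S = H·P̄·Hᵀ + R = [237]
K = P̄·Hᵀ·S⁻¹ = [-50/237; -15/79]
x' = x̄ + K·y = [-1250/237, 336/79]
P' = (I − K·H)·P̄ = [3425/237 -750/79; -750/79 510/79]

x' = [-1250/237, 336/79]
P' = [3425/237 -750/79; -750/79 510/79]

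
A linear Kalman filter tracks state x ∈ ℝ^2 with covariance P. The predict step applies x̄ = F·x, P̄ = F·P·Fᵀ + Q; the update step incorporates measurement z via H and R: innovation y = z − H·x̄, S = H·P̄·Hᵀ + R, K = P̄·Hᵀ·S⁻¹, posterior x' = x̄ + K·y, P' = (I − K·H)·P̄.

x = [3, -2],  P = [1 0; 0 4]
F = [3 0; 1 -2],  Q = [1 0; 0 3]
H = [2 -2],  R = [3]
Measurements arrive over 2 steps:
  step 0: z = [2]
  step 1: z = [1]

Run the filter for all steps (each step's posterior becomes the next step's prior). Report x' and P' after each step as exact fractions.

step 0: x̄ = F·x = [9, 7]
step 0: P̄ = F·P·Fᵀ + Q = [10 3; 3 20]
step 0: y = z − H·x̄ = [-2]
step 0: S = H·P̄·Hᵀ + R = [99]
step 0: K = P̄·Hᵀ·S⁻¹ = [14/99; -34/99]
step 0: x' = x̄ + K·y = [863/99, 761/99]
step 0: P' = (I − K·H)·P̄ = [794/99 773/99; 773/99 824/99]
step 1: x̄ = F·x = [863/33, -659/99]
step 1: P̄ = F·P·Fᵀ + Q = [805/11 -752/33; -752/33 1295/99]
step 1: y = z − H·x̄ = [-6397/99]
step 1: S = H·P̄·Hᵀ + R = [52505/99]
step 1: K = P̄·Hᵀ·S⁻¹ = [19002/52505; -7102/52505]
step 1: x' = x̄ + K·y = [145249/52505, 109401/52505]
step 1: P' = (I − K·H)·P̄ = [195179/52505 166676/52505; 166676/52505 177329/52505]

step 0: x' = [863/99, 761/99], P' = [794/99 773/99; 773/99 824/99]
step 1: x' = [145249/52505, 109401/52505], P' = [195179/52505 166676/52505; 166676/52505 177329/52505]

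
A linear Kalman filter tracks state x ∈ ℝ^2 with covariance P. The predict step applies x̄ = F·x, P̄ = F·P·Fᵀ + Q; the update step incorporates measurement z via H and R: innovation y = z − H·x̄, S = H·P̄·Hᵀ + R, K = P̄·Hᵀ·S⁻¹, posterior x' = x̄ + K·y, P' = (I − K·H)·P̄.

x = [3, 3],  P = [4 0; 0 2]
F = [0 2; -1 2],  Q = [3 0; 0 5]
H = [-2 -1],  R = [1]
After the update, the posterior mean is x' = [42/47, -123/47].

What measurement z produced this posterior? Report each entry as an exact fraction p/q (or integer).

x̄ = F·x = [6, 3]
P̄ = F·P·Fᵀ + Q = [11 8; 8 17]
S = H·P̄·Hᵀ + R = [94]
K = P̄·Hᵀ·S⁻¹ = [-15/47; -33/94]
x' − x̄ = [-240/47, -264/47] = K·y
y = (KᵀK)⁻¹·Kᵀ·(x' − x̄) = [16]
z = y + H·x̄ = [16] + [-15] = [1]

z = [1]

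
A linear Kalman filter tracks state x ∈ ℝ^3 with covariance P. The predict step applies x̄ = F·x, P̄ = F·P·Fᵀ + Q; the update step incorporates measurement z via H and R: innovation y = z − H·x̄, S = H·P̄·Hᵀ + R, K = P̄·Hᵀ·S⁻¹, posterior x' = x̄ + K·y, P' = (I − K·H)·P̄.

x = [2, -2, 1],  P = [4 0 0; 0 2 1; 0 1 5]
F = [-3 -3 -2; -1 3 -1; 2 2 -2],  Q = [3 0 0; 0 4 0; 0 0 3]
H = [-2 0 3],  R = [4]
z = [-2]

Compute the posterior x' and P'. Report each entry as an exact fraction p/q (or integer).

x̄ = F·x = [-2, -9, -2]
P̄ = F·P·Fᵀ + Q = [89 1 -14; 1 25 6; -14 6 39]
y = z − H·x̄ = [0]
S = H·P̄·Hᵀ + R = [879]
K = P̄·Hᵀ·S⁻¹ = [-220/879; 16/879; 145/879]
x' = x̄ + K·y = [-2, -9, -2]
P' = (I − K·H)·P̄ = [29831/879 4399/879 19594/879; 4399/879 21719/879 2954/879; 19594/879 2954/879 13256/879]

x' = [-2, -9, -2]
P' = [29831/879 4399/879 19594/879; 4399/879 21719/879 2954/879; 19594/879 2954/879 13256/879]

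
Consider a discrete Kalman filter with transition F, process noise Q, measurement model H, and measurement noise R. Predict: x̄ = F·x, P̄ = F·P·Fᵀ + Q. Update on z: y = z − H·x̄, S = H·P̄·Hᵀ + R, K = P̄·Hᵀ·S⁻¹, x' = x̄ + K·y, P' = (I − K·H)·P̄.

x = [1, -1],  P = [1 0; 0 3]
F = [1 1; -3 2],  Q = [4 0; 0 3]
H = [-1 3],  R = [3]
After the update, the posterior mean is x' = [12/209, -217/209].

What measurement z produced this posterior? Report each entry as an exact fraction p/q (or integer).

z = [-3]

x̄ = F·x = [0, -5]
P̄ = F·P·Fᵀ + Q = [8 3; 3 24]
S = H·P̄·Hᵀ + R = [209]
K = P̄·Hᵀ·S⁻¹ = [1/209; 69/209]
x' − x̄ = [12/209, 828/209] = K·y
y = (KᵀK)⁻¹·Kᵀ·(x' − x̄) = [12]
z = y + H·x̄ = [12] + [-15] = [-3]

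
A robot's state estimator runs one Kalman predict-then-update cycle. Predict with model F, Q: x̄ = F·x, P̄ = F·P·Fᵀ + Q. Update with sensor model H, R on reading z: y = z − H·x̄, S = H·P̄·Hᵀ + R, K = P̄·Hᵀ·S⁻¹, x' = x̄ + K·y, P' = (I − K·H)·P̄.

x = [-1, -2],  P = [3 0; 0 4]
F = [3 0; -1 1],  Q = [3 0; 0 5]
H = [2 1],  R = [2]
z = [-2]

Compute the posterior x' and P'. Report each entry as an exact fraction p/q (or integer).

x̄ = F·x = [-3, -1]
P̄ = F·P·Fᵀ + Q = [30 -9; -9 12]
y = z − H·x̄ = [5]
S = H·P̄·Hᵀ + R = [98]
K = P̄·Hᵀ·S⁻¹ = [51/98; -3/49]
x' = x̄ + K·y = [-39/98, -64/49]
P' = (I − K·H)·P̄ = [339/98 -288/49; -288/49 570/49]

x' = [-39/98, -64/49]
P' = [339/98 -288/49; -288/49 570/49]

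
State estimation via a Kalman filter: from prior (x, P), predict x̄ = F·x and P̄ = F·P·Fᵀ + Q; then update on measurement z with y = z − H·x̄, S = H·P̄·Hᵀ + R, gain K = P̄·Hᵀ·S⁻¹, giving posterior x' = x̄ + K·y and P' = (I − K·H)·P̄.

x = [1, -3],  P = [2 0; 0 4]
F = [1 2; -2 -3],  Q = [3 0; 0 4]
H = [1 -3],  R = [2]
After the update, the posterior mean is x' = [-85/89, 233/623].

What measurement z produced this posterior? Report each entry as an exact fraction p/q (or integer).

x̄ = F·x = [-5, 7]
P̄ = F·P·Fᵀ + Q = [21 -28; -28 48]
S = H·P̄·Hᵀ + R = [623]
K = P̄·Hᵀ·S⁻¹ = [15/89; -172/623]
x' − x̄ = [360/89, -4128/623] = K·y
y = (KᵀK)⁻¹·Kᵀ·(x' − x̄) = [24]
z = y + H·x̄ = [24] + [-26] = [-2]

z = [-2]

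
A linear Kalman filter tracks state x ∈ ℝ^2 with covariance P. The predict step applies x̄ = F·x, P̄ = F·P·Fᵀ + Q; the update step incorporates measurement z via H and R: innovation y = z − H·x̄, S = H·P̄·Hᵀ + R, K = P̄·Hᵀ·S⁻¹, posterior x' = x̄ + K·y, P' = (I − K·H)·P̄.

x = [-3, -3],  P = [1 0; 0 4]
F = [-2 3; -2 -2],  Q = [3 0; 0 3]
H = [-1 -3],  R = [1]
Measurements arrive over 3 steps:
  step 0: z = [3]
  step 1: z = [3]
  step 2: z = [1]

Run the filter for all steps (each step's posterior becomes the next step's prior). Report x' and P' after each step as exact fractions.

step 0: x̄ = F·x = [-3, 12]
step 0: P̄ = F·P·Fᵀ + Q = [43 -20; -20 23]
step 0: y = z − H·x̄ = [36]
step 0: S = H·P̄·Hᵀ + R = [131]
step 0: K = P̄·Hᵀ·S⁻¹ = [17/131; -49/131]
step 0: x' = x̄ + K·y = [219/131, -192/131]
step 0: P' = (I − K·H)·P̄ = [5344/131 -1787/131; -1787/131 612/131]
step 1: x̄ = F·x = [-1014/131, -54/131]
step 1: P̄ = F·P·Fᵀ + Q = [48721/131 21278/131; 21278/131 9921/131]
step 1: y = z − H·x̄ = [-783/131]
step 1: S = H·P̄·Hᵀ + R = [265809/131]
step 1: K = P̄·Hᵀ·S⁻¹ = [-112555/265809; -51041/265809]
step 1: x' = x̄ + K·y = [-461577/88603, 65169/88603]
step 1: P' = (I − K·H)·P̄ = [2151544/265809 -679663/265809; -679663/265809 243568/265809]
step 2: x̄ = F·x = [1118661/88603, 792816/88603]
step 2: P̄ = F·P·Fᵀ + Q = [19751671/265809 2834698/88603; 2834698/88603 1646857/88603]
step 2: y = z − H·x̄ = [3585712/88603]
step 2: S = H·P̄·Hᵀ + R = [115507183/265809]
step 2: K = P̄·Hᵀ·S⁻¹ = [-45263953/115507183; -23325807/115507183]
step 2: x' = x̄ + K·y = [-373464991/115507183, 89571648/115507183]
step 2: P' = (I − K·H)·P̄ = [875193976/115507183 -276643341/115507183; -276643341/115507183 99989716/115507183]

step 0: x' = [219/131, -192/131], P' = [5344/131 -1787/131; -1787/131 612/131]
step 1: x' = [-461577/88603, 65169/88603], P' = [2151544/265809 -679663/265809; -679663/265809 243568/265809]
step 2: x' = [-373464991/115507183, 89571648/115507183], P' = [875193976/115507183 -276643341/115507183; -276643341/115507183 99989716/115507183]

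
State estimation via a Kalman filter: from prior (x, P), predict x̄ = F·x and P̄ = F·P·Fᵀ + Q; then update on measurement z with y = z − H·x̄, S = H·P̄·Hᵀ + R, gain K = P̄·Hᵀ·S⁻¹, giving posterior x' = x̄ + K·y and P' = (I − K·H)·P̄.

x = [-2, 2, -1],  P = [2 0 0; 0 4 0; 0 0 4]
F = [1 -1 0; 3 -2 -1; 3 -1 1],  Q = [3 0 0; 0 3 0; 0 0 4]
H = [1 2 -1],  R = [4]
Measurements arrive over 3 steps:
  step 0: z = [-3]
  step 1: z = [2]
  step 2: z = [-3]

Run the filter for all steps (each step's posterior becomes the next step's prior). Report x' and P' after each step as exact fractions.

step 0: x' = [-70/31, -131/31, -231/31], P' = [666/155 172/155 902/155; 172/155 879/155 1634/155; 902/155 1634/155 4074/155]
step 1: x' = [-11832/15403, -25071/15403, -96280/15403], P' = [468263/77015 389114/77015 1216631/77015; 389114/77015 955917/77015 2183548/77015; 1216631/77015 2183548/77015 5624647/77015]
step 2: x' = [-17529009/21483602, -13451258/10741801, -4411630/10741801], P' = [69298333/10741801 58554814/10741801 183550159/10741801; 58554814/10741801 136721331/10741801 317577716/10741801; 183550159/10741801 317577716/10741801 829821443/10741801]

step 0: x̄ = F·x = [-4, -9, -9]
step 0: P̄ = F·P·Fᵀ + Q = [9 14 10; 14 41 22; 10 22 30]
step 0: y = z − H·x̄ = [10]
step 0: S = H·P̄·Hᵀ + R = [155]
step 0: K = P̄·Hᵀ·S⁻¹ = [27/155; 74/155; 24/155]
step 0: x' = x̄ + K·y = [-70/31, -131/31, -231/31]
step 0: P' = (I − K·H)·P̄ = [666/155 172/155 902/155; 172/155 879/155 1634/155; 902/155 1634/155 4074/155]
step 1: x̄ = F·x = [61/31, 283/31, -10]
step 1: P̄ = F·P·Fᵀ + Q = [1666/155 3628/155 47/5; 3628/155 13109/155 16/5; 47/5 16/5 409/5]
step 1: y = z − H·x̄ = [-875/31]
step 1: S = H·P̄·Hᵀ + R = [15403/31]
step 1: K = P̄·Hᵀ·S⁻¹ = [1493/15403; 5870/15403; -2046/15403]
step 1: x' = x̄ + K·y = [-11832/15403, -25071/15403, -96280/15403]
step 1: P' = (I − K·H)·P̄ = [468263/77015 389114/77015 1216631/77015; 389114/77015 955917/77015 2183548/77015; 1216631/77015 2183548/77015 5624647/77015]
step 2: x̄ = F·x = [13239/15403, 110926/15403, -106705/15403]
step 2: P̄ = F·P·Fᵀ + Q = [876997/77015 467594/15403 -162667/77015; 467594/15403 2131753/15403 -1036804/15403; -162667/77015 -1036804/15403 11700997/77015]
step 2: y = z − H·x̄ = [-388005/15403]
step 2: S = H·P̄·Hᵀ + R = [85934408/77015]
step 2: K = P̄·Hᵀ·S⁻¹ = [1428901/21483602; 3604940/10741801; -2778963/10741801]
step 2: x' = x̄ + K·y = [-17529009/21483602, -13451258/10741801, -4411630/10741801]
step 2: P' = (I − K·H)·P̄ = [69298333/10741801 58554814/10741801 183550159/10741801; 58554814/10741801 136721331/10741801 317577716/10741801; 183550159/10741801 317577716/10741801 829821443/10741801]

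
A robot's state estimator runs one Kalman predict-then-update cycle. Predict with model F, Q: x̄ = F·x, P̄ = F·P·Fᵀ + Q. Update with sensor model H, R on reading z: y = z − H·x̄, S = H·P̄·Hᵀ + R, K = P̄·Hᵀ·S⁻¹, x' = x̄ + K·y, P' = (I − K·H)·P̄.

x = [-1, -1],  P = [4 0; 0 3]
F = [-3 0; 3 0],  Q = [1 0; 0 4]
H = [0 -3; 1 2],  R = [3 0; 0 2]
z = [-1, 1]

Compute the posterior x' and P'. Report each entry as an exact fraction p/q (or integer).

x' = [19/77, 25/77]
P' = [174/77 -40/77; -40/77 24/77]

x̄ = F·x = [3, -3]
P̄ = F·P·Fᵀ + Q = [37 -36; -36 40]
y = z − H·x̄ = [-10, 4]
S = H·P̄·Hᵀ + R = [363 -132; -132 55]
K = P̄·Hᵀ·S⁻¹ = [40/77 47/77; -24/77 4/77]
x' = x̄ + K·y = [19/77, 25/77]
P' = (I − K·H)·P̄ = [174/77 -40/77; -40/77 24/77]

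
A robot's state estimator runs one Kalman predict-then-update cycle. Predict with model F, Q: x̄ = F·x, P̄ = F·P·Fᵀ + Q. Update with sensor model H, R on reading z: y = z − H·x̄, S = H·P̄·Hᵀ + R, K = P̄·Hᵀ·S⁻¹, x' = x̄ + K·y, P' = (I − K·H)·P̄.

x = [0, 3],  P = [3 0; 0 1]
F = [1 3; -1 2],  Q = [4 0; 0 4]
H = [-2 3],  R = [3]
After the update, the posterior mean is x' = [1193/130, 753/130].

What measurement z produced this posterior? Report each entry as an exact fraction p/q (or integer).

x̄ = F·x = [9, 6]
P̄ = F·P·Fᵀ + Q = [16 3; 3 11]
S = H·P̄·Hᵀ + R = [130]
K = P̄·Hᵀ·S⁻¹ = [-23/130; 27/130]
x' − x̄ = [23/130, -27/130] = K·y
y = (KᵀK)⁻¹·Kᵀ·(x' − x̄) = [-1]
z = y + H·x̄ = [-1] + [0] = [-1]

z = [-1]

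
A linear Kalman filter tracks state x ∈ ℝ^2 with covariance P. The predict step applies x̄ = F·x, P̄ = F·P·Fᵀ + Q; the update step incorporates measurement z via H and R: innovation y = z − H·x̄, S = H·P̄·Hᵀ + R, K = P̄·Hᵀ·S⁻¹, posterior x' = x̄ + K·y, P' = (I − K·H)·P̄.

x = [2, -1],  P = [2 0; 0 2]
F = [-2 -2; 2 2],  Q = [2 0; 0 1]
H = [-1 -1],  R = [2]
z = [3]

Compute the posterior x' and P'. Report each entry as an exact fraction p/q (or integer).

x̄ = F·x = [-2, 2]
P̄ = F·P·Fᵀ + Q = [18 -16; -16 17]
y = z − H·x̄ = [3]
S = H·P̄·Hᵀ + R = [5]
K = P̄·Hᵀ·S⁻¹ = [-2/5; -1/5]
x' = x̄ + K·y = [-16/5, 7/5]
P' = (I − K·H)·P̄ = [86/5 -82/5; -82/5 84/5]

x' = [-16/5, 7/5]
P' = [86/5 -82/5; -82/5 84/5]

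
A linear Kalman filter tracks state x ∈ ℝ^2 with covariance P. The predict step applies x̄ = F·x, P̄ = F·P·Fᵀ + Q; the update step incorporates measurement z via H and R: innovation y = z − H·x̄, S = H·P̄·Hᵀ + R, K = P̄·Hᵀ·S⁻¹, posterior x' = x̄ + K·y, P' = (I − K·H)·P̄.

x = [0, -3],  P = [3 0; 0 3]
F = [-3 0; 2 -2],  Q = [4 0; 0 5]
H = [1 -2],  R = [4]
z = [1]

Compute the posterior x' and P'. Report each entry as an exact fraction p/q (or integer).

x̄ = F·x = [0, 6]
P̄ = F·P·Fᵀ + Q = [31 -18; -18 29]
y = z − H·x̄ = [13]
S = H·P̄·Hᵀ + R = [223]
K = P̄·Hᵀ·S⁻¹ = [67/223; -76/223]
x' = x̄ + K·y = [871/223, 350/223]
P' = (I − K·H)·P̄ = [2424/223 1078/223; 1078/223 691/223]

x' = [871/223, 350/223]
P' = [2424/223 1078/223; 1078/223 691/223]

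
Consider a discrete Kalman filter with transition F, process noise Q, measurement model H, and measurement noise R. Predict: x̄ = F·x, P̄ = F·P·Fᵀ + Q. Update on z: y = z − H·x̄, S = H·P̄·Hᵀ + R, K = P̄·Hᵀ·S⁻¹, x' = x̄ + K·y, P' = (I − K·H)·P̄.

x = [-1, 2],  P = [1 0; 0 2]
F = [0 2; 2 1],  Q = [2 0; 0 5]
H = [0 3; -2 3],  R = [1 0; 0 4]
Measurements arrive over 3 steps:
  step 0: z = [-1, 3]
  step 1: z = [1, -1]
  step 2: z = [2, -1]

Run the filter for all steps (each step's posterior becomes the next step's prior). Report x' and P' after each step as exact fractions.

step 0: x' = [-988/775, -197/775], P' = [854/775 116/775; 116/775 84/775]
step 1: x' = [303718/568899, 140395/568899], P' = [4213990/5120091 569476/5120091; 569476/5120091 528004/5120091]
step 2: x' = [6779775770/5919561907, 3718793943/5919561907], P' = [4865502742/5919561907 655481508/5919561907; 655481508/5919561907 609146532/5919561907]

step 0: x̄ = F·x = [4, 0]
step 0: P̄ = F·P·Fᵀ + Q = [10 4; 4 11]
step 0: y = z − H·x̄ = [-1, 11]
step 0: S = H·P̄·Hᵀ + R = [100 75; 75 95]
step 0: K = P̄·Hᵀ·S⁻¹ = [348/775 -68/155; 252/775 1/155]
step 0: x' = x̄ + K·y = [-988/775, -197/775]
step 0: P' = (I − K·H)·P̄ = [854/775 116/775; 116/775 84/775]
step 1: x̄ = F·x = [-394/775, -2173/775]
step 1: P̄ = F·P·Fᵀ + Q = [1886/775 632/775; 632/775 7839/775]
step 1: y = z − H·x̄ = [7294/775, 4956/775]
step 1: S = H·P̄·Hᵀ + R = [71326/775 66759/775; 66759/775 73611/775]
step 1: K = P̄·Hᵀ·S⁻¹ = [569476/1706697 -1679888/5120091; 528004/1706697 111265/5120091]
step 1: x' = x̄ + K·y = [303718/568899, 140395/568899]
step 1: P' = (I − K·H)·P̄ = [4213990/5120091 569476/5120091; 569476/5120091 528004/5120091]
step 2: x̄ = F·x = [280790/568899, 249277/189633]
step 2: P̄ = F·P·Fᵀ + Q = [12352198/5120091 1111304/1706697; 1111304/1706697 5029147/568899]
step 2: y = z − H·x̄ = [-122855/63211, -2250812/568899]
step 2: S = H·P̄·Hᵀ + R = [5092358/63211 43039715/568899; 43039715/568899 437243119/5120091]
step 2: K = P̄·Hᵀ·S⁻¹ = [1966444524/5919561907 -1941140240/5919561907; 1827439596/5919561907 129119145/5919561907]
step 2: x' = x̄ + K·y = [6779775770/5919561907, 3718793943/5919561907]
step 2: P' = (I − K·H)·P̄ = [4865502742/5919561907 655481508/5919561907; 655481508/5919561907 609146532/5919561907]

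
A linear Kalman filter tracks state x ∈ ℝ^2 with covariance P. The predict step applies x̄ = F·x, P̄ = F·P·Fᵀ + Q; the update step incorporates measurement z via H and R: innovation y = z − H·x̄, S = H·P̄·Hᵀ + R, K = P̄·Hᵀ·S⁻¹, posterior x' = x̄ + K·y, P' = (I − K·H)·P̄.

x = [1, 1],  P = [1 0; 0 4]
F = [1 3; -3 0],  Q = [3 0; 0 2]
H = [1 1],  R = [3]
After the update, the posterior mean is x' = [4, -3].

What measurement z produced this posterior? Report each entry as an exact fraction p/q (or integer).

z = [1]

x̄ = F·x = [4, -3]
P̄ = F·P·Fᵀ + Q = [40 -3; -3 11]
S = H·P̄·Hᵀ + R = [48]
K = P̄·Hᵀ·S⁻¹ = [37/48; 1/6]
x' − x̄ = [0, 0] = K·y
y = (KᵀK)⁻¹·Kᵀ·(x' − x̄) = [0]
z = y + H·x̄ = [0] + [1] = [1]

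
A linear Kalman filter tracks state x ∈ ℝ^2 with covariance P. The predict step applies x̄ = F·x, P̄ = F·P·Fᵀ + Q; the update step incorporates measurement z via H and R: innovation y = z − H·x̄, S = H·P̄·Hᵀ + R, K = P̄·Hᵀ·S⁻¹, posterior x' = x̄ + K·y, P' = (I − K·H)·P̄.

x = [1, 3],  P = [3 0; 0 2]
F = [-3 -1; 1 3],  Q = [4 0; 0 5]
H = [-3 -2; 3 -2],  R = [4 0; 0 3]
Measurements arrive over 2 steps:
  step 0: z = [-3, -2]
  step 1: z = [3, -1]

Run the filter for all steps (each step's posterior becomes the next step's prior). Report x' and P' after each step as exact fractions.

step 0: x̄ = F·x = [-6, 10]
step 0: P̄ = F·P·Fᵀ + Q = [33 -15; -15 26]
step 0: y = z − H·x̄ = [-1, 36]
step 0: S = H·P̄·Hᵀ + R = [225 -193; -193 584]
step 0: K = P̄·Hᵀ·S⁻¹ = [-15399/94151 15708/94151; -22809/94151 -23176/94151]
step 0: x' = x̄ + K·y = [15981/94151, 129983/94151]
step 0: P' = (I − K·H)·P̄ = [18120/94151 3618/94151; 3618/94151 40191/94151]
step 1: x̄ = F·x = [-177926/94151, 405930/94151]
step 1: P̄ = F·P·Fᵀ + Q = [601583/94151 -211113/94151; -211113/94151 872302/94151]
step 1: y = z − H·x̄ = [560535/94151, 1251487/94151]
step 1: S = H·P̄·Hᵀ + R = [6746703/94151 -1925039/94151; -1925039/94151 11719264/94151]
step 1: K = P̄·Hᵀ·S⁻¹ = [-126553497/800422921 131313828/800422921; -186942687/800422921 -193120664/800422921]
step 1: x' = x̄ + K·y = [-520612255/800422921, -228996433/800422921]
step 1: P' = (I − K·H)·P̄ = [150025912/800422921 28068126/800422921; 28068126/800422921 331783185/800422921]

step 0: x' = [15981/94151, 129983/94151], P' = [18120/94151 3618/94151; 3618/94151 40191/94151]
step 1: x' = [-520612255/800422921, -228996433/800422921], P' = [150025912/800422921 28068126/800422921; 28068126/800422921 331783185/800422921]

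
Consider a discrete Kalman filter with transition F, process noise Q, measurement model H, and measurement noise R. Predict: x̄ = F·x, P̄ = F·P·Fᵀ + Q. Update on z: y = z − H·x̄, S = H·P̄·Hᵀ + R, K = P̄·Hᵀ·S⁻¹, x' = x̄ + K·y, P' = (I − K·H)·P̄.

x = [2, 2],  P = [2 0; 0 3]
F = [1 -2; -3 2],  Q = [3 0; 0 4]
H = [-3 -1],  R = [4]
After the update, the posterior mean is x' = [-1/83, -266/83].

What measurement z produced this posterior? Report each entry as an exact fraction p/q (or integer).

z = [3]

x̄ = F·x = [-2, -2]
P̄ = F·P·Fᵀ + Q = [17 -18; -18 34]
S = H·P̄·Hᵀ + R = [83]
K = P̄·Hᵀ·S⁻¹ = [-33/83; 20/83]
x' − x̄ = [165/83, -100/83] = K·y
y = (KᵀK)⁻¹·Kᵀ·(x' − x̄) = [-5]
z = y + H·x̄ = [-5] + [8] = [3]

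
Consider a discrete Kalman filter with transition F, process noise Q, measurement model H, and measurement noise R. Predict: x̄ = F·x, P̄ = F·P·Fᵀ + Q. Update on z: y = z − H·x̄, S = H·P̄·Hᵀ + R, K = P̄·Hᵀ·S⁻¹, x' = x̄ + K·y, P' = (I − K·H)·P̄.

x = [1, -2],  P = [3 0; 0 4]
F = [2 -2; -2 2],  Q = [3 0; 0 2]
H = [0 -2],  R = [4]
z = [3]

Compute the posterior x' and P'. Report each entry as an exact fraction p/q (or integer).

x̄ = F·x = [6, -6]
P̄ = F·P·Fᵀ + Q = [31 -28; -28 30]
y = z − H·x̄ = [-9]
S = H·P̄·Hᵀ + R = [124]
K = P̄·Hᵀ·S⁻¹ = [14/31; -15/31]
x' = x̄ + K·y = [60/31, -51/31]
P' = (I − K·H)·P̄ = [177/31 -28/31; -28/31 30/31]

x' = [60/31, -51/31]
P' = [177/31 -28/31; -28/31 30/31]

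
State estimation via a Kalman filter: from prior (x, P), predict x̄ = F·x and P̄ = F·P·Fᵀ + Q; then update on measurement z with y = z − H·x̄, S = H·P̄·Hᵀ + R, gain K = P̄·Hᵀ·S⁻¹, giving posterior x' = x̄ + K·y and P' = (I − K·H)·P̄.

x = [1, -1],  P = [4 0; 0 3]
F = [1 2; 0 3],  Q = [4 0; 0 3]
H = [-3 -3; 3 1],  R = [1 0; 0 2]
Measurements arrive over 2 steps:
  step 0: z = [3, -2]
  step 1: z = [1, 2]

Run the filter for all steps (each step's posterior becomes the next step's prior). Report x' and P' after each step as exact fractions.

step 0: x' = [-86/227, -147/227], P' = [1321/2951 -1440/2951; -1440/2951 1878/2951]
step 1: x' = [238343/277582, -6086841/5274058], P' = [115047/277582 -124695/277582; -124695/277582 3115497/5274058]

step 0: x̄ = F·x = [-1, -3]
step 0: P̄ = F·P·Fᵀ + Q = [20 18; 18 30]
step 0: y = z − H·x̄ = [-9, 4]
step 0: S = H·P̄·Hᵀ + R = [775 -486; -486 320]
step 0: K = P̄·Hᵀ·S⁻¹ = [357/2951 2523/5902; -1314/2951 -1221/2951]
step 0: x' = x̄ + K·y = [-86/227, -147/227]
step 0: P' = (I − K·H)·P̄ = [1321/2951 -1440/2951; -1440/2951 1878/2951]
step 1: x̄ = F·x = [-380/227, -441/227]
step 1: P̄ = F·P·Fᵀ + Q = [14877/2951 6948/2951; 6948/2951 25755/2951]
step 1: y = z − H·x̄ = [-2236/227, 2035/227]
step 1: S = H·P̄·Hᵀ + R = [493703/2951 -294534/2951; -294534/2951 207238/2951]
step 1: K = P̄·Hᵀ·S⁻¹ = [14472/138791 110223/277582; -1119438/2637029 -1996059/5274058]
step 1: x' = x̄ + K·y = [238343/277582, -6086841/5274058]
step 1: P' = (I − K·H)·P̄ = [115047/277582 -124695/277582; -124695/277582 3115497/5274058]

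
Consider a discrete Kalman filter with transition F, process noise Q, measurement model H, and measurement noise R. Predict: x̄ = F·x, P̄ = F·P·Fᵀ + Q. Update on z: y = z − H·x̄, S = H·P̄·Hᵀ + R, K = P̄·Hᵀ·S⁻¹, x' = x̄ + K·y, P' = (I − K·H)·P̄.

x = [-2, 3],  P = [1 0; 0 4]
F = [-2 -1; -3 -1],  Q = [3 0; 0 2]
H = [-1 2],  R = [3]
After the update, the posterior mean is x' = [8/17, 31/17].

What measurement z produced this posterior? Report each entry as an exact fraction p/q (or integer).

x̄ = F·x = [1, 3]
P̄ = F·P·Fᵀ + Q = [11 10; 10 15]
S = H·P̄·Hᵀ + R = [34]
K = P̄·Hᵀ·S⁻¹ = [9/34; 10/17]
x' − x̄ = [-9/17, -20/17] = K·y
y = (KᵀK)⁻¹·Kᵀ·(x' − x̄) = [-2]
z = y + H·x̄ = [-2] + [5] = [3]

z = [3]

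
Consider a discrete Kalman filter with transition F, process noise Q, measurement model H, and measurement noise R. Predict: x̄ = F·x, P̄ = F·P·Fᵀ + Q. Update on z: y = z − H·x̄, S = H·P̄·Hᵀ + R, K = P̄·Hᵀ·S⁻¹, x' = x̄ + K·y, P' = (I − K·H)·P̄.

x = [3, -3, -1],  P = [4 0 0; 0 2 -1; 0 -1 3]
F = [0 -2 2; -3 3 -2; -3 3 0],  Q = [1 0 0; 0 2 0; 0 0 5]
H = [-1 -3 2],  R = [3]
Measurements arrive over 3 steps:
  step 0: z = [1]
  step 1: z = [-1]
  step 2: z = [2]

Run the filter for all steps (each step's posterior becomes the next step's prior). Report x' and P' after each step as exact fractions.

step 0: x' = [285/136, -787/68, -535/34], P' = [2575/136 -721/68 -205/34; -721/68 871/34 547/17; -205/34 547/17 761/17]
step 1: x' = [-1221/7613, -170491/7613, -260971/7613], P' = [335059/83743 -433783/83743 -459883/83743; -433783/83743 21941828/83743 32659210/83743; -459883/83743 32659210/83743 48778045/83743]
step 2: x' = [-243833398/539215111, 1086926374/539215111, 2032965320/539215111], P' = [2236452532/539215111 -1032784551/539215111 -270037201/539215111; -1032784551/539215111 39597015204/539215111 58880230938/539215111; -270037201/539215111 58880230938/539215111 88671658009/539215111]

step 0: x̄ = F·x = [4, -16, -18]
step 0: P̄ = F·P·Fᵀ + Q = [29 -34 -18; -34 80 60; -18 60 59]
step 0: y = z − H·x̄ = [-7]
step 0: S = H·P̄·Hᵀ + R = [136]
step 0: K = P̄·Hᵀ·S⁻¹ = [37/136; -43/68; -11/34]
step 0: x' = x̄ + K·y = [285/136, -787/68, -535/34]
step 0: P' = (I − K·H)·P̄ = [2575/136 -721/68 -205/34; -721/68 871/34 547/17; -205/34 547/17 761/17]
step 1: x̄ = F·x = [-283/34, -1297/136, -5577/136]
step 1: P̄ = F·P·Fᵀ + Q = [427/17 -1307/34 405/34; -1307/34 42759/136 49311/136; 405/34 49311/136 81167/136]
step 1: y = z − H·x̄ = [5995/136]
step 1: S = H·P̄·Hᵀ + R = [83743/136]
step 1: K = P̄·Hᵀ·S⁻¹ = [15508/83743; -24427/83743; 12781/83743]
step 1: x' = x̄ + K·y = [-1221/7613, -170491/7613, -260971/7613]
step 1: P' = (I − K·H)·P̄ = [335059/83743 -433783/83743 -459883/83743; -433783/83743 21941828/83743 32659210/83743; -459883/83743 32659210/83743 48778045/83743]
step 2: x̄ = F·x = [-180960/7613, 14132/7613, -507810/7613]
step 2: P̄ = F·P·Fᵀ + Q = [21689555/83743 -14448/83743 64460892/83743; -14448/83743 6150627/83743 9585519/83743; 64460892/83743 9585519/83743 208718792/83743]
step 2: y = z − H·x̄ = [892282/7613]
step 2: S = H·P̄·Hᵀ + R = [539215111/83743]
step 2: K = P̄·Hᵀ·S⁻¹ = [107275573/539215111; 733605/539215111; 324220135/539215111]
step 2: x' = x̄ + K·y = [-243833398/539215111, 1086926374/539215111, 2032965320/539215111]
step 2: P' = (I − K·H)·P̄ = [2236452532/539215111 -1032784551/539215111 -270037201/539215111; -1032784551/539215111 39597015204/539215111 58880230938/539215111; -270037201/539215111 58880230938/539215111 88671658009/539215111]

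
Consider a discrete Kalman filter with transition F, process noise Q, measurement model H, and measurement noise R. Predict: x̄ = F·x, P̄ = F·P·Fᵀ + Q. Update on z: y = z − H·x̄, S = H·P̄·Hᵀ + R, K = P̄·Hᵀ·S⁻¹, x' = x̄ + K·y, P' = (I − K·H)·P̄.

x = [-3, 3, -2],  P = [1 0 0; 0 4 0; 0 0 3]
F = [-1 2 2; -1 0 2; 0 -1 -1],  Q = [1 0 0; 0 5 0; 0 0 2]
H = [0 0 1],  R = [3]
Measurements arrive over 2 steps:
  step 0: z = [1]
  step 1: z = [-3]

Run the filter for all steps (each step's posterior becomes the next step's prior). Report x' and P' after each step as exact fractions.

step 0: x' = [8/3, -2, 1/2], P' = [41/3 6 -7/2; 6 15 -3/2; -7/2 -3/2 9/4]
step 1: x' = [95/231, -439/231, -177/77], P' = [6133/231 4624/231 -312/77; 4624/231 9613/231 12/77; -312/77 12/77 195/77]

step 0: x̄ = F·x = [5, -1, -1]
step 0: P̄ = F·P·Fᵀ + Q = [30 13 -14; 13 18 -6; -14 -6 9]
step 0: y = z − H·x̄ = [2]
step 0: S = H·P̄·Hᵀ + R = [12]
step 0: K = P̄·Hᵀ·S⁻¹ = [-7/6; -1/2; 3/4]
step 0: x' = x̄ + K·y = [8/3, -2, 1/2]
step 0: P' = (I − K·H)·P̄ = [41/3 6 -7/2; 6 15 -3/2; -7/2 -3/2 9/4]
step 1: x̄ = F·x = [-17/3, -5/3, 3/2]
step 1: P̄ = F·P·Fᵀ + Q = [185/3 56/3 -26; 56/3 125/3 1; -26 1 65/4]
step 1: y = z − H·x̄ = [-9/2]
step 1: S = H·P̄·Hᵀ + R = [77/4]
step 1: K = P̄·Hᵀ·S⁻¹ = [-104/77; 4/77; 65/77]
step 1: x' = x̄ + K·y = [95/231, -439/231, -177/77]
step 1: P' = (I − K·H)·P̄ = [6133/231 4624/231 -312/77; 4624/231 9613/231 12/77; -312/77 12/77 195/77]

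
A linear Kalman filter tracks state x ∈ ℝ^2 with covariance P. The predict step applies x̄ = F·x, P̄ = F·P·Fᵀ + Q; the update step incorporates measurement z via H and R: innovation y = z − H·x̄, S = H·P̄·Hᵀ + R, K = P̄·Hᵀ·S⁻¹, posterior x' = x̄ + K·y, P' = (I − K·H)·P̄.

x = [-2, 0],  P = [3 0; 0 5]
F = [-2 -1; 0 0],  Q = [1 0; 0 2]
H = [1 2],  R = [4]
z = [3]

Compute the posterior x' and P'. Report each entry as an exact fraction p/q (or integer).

x̄ = F·x = [4, 0]
P̄ = F·P·Fᵀ + Q = [18 0; 0 2]
y = z − H·x̄ = [-1]
S = H·P̄·Hᵀ + R = [30]
K = P̄·Hᵀ·S⁻¹ = [3/5; 2/15]
x' = x̄ + K·y = [17/5, -2/15]
P' = (I − K·H)·P̄ = [36/5 -12/5; -12/5 22/15]

x' = [17/5, -2/15]
P' = [36/5 -12/5; -12/5 22/15]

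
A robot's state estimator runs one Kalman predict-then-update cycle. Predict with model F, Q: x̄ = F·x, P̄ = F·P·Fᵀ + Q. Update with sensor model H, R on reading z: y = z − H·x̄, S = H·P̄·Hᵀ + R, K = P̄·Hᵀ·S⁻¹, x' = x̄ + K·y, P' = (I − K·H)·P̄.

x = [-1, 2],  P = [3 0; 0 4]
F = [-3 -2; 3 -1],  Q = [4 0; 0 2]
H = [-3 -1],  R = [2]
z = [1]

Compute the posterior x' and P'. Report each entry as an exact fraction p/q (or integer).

x̄ = F·x = [-1, -5]
P̄ = F·P·Fᵀ + Q = [47 -19; -19 33]
y = z − H·x̄ = [-7]
S = H·P̄·Hᵀ + R = [344]
K = P̄·Hᵀ·S⁻¹ = [-61/172; 3/43]
x' = x̄ + K·y = [255/172, -236/43]
P' = (I − K·H)·P̄ = [321/86 -451/43; -451/43 1347/43]

x' = [255/172, -236/43]
P' = [321/86 -451/43; -451/43 1347/43]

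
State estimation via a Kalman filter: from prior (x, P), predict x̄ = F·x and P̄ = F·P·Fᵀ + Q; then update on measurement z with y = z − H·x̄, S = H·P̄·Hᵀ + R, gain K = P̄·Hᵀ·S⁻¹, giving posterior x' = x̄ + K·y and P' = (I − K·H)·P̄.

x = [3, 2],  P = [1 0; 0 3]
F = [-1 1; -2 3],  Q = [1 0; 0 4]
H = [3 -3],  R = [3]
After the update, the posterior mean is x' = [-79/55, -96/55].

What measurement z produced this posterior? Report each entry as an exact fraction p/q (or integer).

z = [1]

x̄ = F·x = [-1, 0]
P̄ = F·P·Fᵀ + Q = [5 11; 11 35]
S = H·P̄·Hᵀ + R = [165]
K = P̄·Hᵀ·S⁻¹ = [-6/55; -24/55]
x' − x̄ = [-24/55, -96/55] = K·y
y = (KᵀK)⁻¹·Kᵀ·(x' − x̄) = [4]
z = y + H·x̄ = [4] + [-3] = [1]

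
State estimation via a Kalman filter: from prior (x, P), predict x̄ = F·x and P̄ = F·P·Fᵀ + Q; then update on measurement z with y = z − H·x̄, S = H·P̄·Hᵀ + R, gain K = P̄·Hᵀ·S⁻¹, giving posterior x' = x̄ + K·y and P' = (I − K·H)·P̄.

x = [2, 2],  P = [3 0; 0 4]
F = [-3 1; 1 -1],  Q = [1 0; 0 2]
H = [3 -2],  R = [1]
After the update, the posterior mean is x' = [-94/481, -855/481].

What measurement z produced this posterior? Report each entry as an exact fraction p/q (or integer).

z = [3]

x̄ = F·x = [-4, 0]
P̄ = F·P·Fᵀ + Q = [32 -13; -13 9]
S = H·P̄·Hᵀ + R = [481]
K = P̄·Hᵀ·S⁻¹ = [122/481; -57/481]
x' − x̄ = [1830/481, -855/481] = K·y
y = (KᵀK)⁻¹·Kᵀ·(x' − x̄) = [15]
z = y + H·x̄ = [15] + [-12] = [3]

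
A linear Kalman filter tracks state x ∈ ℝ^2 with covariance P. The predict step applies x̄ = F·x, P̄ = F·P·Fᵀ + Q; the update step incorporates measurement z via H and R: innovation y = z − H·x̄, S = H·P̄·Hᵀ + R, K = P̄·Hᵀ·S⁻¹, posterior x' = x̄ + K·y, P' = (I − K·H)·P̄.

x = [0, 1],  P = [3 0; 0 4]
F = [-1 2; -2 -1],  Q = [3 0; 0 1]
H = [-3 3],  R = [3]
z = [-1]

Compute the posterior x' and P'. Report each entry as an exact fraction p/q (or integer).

x̄ = F·x = [2, -1]
P̄ = F·P·Fᵀ + Q = [22 -2; -2 17]
y = z − H·x̄ = [8]
S = H·P̄·Hᵀ + R = [390]
K = P̄·Hᵀ·S⁻¹ = [-12/65; 19/130]
x' = x̄ + K·y = [34/65, 11/65]
P' = (I − K·H)·P̄ = [566/65 554/65; 554/65 1127/130]

x' = [34/65, 11/65]
P' = [566/65 554/65; 554/65 1127/130]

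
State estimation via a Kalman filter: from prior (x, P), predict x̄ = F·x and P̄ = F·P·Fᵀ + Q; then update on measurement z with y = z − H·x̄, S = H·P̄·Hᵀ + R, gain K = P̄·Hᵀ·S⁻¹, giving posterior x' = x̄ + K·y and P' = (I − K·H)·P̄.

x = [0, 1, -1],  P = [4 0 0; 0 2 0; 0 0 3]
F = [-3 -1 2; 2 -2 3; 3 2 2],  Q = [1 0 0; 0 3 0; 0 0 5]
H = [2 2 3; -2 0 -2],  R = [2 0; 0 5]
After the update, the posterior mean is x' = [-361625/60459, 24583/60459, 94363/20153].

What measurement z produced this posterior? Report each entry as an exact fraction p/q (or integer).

x̄ = F·x = [-3, -5, 0]
P̄ = F·P·Fᵀ + Q = [51 -2 -28; -2 54 34; -28 34 61]
S = H·P̄·Hᵀ + R = [1027 -418; -418 229]
K = P̄·Hᵀ·S⁻¹ = [-16022/60459 -41390/60459; 20422/60459 20380/60459; 5689/20153 4576/20153]
x' − x̄ = [-180248/60459, 326878/60459, 94363/20153] = K·y
y = (KᵀK)⁻¹·Kᵀ·(x' − x̄) = [19, -3]
z = y + H·x̄ = [19, -3] + [-16, 6] = [3, 3]

z = [3, 3]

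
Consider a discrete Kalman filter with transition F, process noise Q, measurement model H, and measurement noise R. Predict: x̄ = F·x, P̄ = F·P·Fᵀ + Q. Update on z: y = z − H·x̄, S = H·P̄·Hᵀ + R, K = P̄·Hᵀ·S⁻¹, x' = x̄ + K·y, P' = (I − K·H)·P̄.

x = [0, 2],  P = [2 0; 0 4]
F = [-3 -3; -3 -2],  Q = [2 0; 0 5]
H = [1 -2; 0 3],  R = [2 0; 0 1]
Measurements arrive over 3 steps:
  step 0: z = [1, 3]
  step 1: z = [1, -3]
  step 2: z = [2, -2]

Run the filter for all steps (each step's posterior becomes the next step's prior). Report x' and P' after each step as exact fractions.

step 0: x̄ = F·x = [-6, -4]
step 0: P̄ = F·P·Fᵀ + Q = [56 42; 42 39]
step 0: y = z − H·x̄ = [-1, 15]
step 0: S = H·P̄·Hᵀ + R = [46 -108; -108 352]
step 0: K = P̄·Hᵀ·S⁻¹ = [469/566 693/1132; -9/1132 747/2264]
step 0: x' = x̄ + K·y = [2665/1132, 2167/2264]
step 0: P' = (I − K·H)·P̄ = [1169/566 231/1132; 231/1132 249/2264]
step 1: x̄ = F·x = [-22491/2264, -5081/566]
step 1: P̄ = F·P·Fᵀ + Q = [57169/2264 12627/566; 12627/566 7493/283]
step 1: y = z − H·x̄ = [-15893/2264, 13545/566]
step 1: S = H·P̄·Hᵀ + R = [99441/2264 -52035/566; -52035/566 67720/283]
step 1: K = P̄·Hᵀ·S⁻¹ = [343801/466029 437381/776715; -6938/466029 506761/1553430]
step 1: x' = x̄ + K·y = [-762856/466029, -993299/932058]
step 1: P' = (I − K·H)·P̄ = [4312772/2330145 437381/2330145; 437381/2330145 506761/4660290]
step 2: x̄ = F·x = [2519011/310686, 3281867/466029]
step 2: P̄ = F·P·Fᵀ + Q = [11917449/517810 15631982/776715; 15631982/776715 56727767/2330145]
step 2: y = z − H·x̄ = [7434551/932058, -3592553/155343]
step 2: S = H·P̄·Hᵀ + R = [195232189/4660290 -66559588/776715; -66559588/776715 56986672/258905]
step 2: K = P̄·Hᵀ·S⁻¹ = [401980440/546840349 2452046937/4374722792; -16639897/1093680698 2851404465/8749445584]
step 2: x' = x̄ + K·y = [4413486805/4374722792, -5389769555/8749445584]
step 2: P' = (I − K·H)·P̄ = [4033192499/2187361396 817348979/4374722792; 817348979/4374722792 950468155/8749445584]

step 0: x' = [2665/1132, 2167/2264], P' = [1169/566 231/1132; 231/1132 249/2264]
step 1: x' = [-762856/466029, -993299/932058], P' = [4312772/2330145 437381/2330145; 437381/2330145 506761/4660290]
step 2: x' = [4413486805/4374722792, -5389769555/8749445584], P' = [4033192499/2187361396 817348979/4374722792; 817348979/4374722792 950468155/8749445584]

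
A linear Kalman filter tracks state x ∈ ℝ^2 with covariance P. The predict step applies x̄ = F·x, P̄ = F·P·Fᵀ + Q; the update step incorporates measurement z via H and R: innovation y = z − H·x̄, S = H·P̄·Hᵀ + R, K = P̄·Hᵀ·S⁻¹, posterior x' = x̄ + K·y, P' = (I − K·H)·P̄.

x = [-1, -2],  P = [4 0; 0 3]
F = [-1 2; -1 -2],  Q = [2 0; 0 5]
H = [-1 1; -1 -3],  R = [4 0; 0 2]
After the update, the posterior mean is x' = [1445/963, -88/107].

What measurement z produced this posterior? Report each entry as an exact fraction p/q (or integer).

z = [-3, 1]

x̄ = F·x = [-3, 5]
P̄ = F·P·Fᵀ + Q = [18 -8; -8 21]
S = H·P̄·Hᵀ + R = [59 -61; -61 161]
K = P̄·Hᵀ·S⁻¹ = [-1910/2889 -616/2889; 73/321 -82/321]
x' − x̄ = [4334/963, -623/107] = K·y
y = (KᵀK)⁻¹·Kᵀ·(x' − x̄) = [-11, 13]
z = y + H·x̄ = [-11, 13] + [8, -12] = [-3, 1]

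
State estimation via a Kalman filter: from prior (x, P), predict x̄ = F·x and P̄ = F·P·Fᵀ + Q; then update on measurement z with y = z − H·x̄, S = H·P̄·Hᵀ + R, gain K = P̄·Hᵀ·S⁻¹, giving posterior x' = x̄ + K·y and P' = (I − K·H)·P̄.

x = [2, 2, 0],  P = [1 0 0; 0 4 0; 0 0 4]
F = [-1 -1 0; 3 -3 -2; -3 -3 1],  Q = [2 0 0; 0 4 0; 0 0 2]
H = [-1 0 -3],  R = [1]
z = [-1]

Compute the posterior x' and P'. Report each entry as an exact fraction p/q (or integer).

x̄ = F·x = [-4, 0, -12]
P̄ = F·P·Fᵀ + Q = [7 9 15; 9 65 19; 15 19 51]
y = z − H·x̄ = [-41]
S = H·P̄·Hᵀ + R = [557]
K = P̄·Hᵀ·S⁻¹ = [-52/557; -66/557; -168/557]
x' = x̄ + K·y = [-96/557, 2706/557, 204/557]
P' = (I − K·H)·P̄ = [1195/557 1581/557 -381/557; 1581/557 31849/557 -505/557; -381/557 -505/557 183/557]

x' = [-96/557, 2706/557, 204/557]
P' = [1195/557 1581/557 -381/557; 1581/557 31849/557 -505/557; -381/557 -505/557 183/557]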